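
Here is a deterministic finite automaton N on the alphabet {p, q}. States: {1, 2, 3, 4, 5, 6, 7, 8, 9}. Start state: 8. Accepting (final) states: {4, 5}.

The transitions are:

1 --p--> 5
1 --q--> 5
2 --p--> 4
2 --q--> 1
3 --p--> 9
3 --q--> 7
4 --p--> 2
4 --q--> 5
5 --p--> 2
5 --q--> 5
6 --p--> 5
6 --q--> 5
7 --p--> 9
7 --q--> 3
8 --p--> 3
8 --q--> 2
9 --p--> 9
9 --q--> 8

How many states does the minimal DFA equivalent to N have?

States {6} cannot be reached from the start state, so discard them.
Initial partition by acceptance: {4,5} | {1,2,3,7,8,9}.
Refine {1,2,3,7,8,9} on symbol p: members go to different blocks, giving {3,7,8,9} and {1,2}.
Refine {3,7,8,9} on symbol q: members go to different blocks, giving {3,7,9} and {8}.
Refine {3,7,9} on symbol q: members go to different blocks, giving {3,7} and {9}.
On input q, block {1,2} splits into {1} and {2}.
No further refinement is possible. Final partition (6 blocks): {4,5} | {3,7} | {1} | {8} | {9} | {2}.

6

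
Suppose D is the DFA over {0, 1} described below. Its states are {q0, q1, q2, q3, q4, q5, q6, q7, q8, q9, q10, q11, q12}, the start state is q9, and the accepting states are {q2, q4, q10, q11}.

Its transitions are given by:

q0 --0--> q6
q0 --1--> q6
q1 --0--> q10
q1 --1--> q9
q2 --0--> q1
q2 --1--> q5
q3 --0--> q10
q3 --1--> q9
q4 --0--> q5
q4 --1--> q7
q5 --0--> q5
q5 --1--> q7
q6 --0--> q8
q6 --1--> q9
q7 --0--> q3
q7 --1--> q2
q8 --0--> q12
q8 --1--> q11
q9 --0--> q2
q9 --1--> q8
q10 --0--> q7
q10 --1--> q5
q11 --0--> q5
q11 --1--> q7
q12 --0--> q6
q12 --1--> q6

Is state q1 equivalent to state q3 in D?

States {q0,q4} cannot be reached from the start state, so discard them.
P0 = {q2,q10,q11} | {q1,q3,q5,q6,q7,q8,q9,q12}.
On input 0, block {q1,q3,q5,q6,q7,q8,q9,q12} splits into {q5,q6,q7,q8,q12} and {q1,q3,q9}.
Split {q2,q10,q11} by δ(·,0) → {q10,q11} and {q2}.
Refine {q5,q6,q7,q8,q12} on symbol 0: members go to different blocks, giving {q5,q6,q8,q12} and {q7}.
Refine {q10,q11} on symbol 0: members go to different blocks, giving {q10} and {q11}.
On input 1, block {q5,q6,q8,q12} splits into {q5} and {q6} and {q8} and {q12}.
On input 0, block {q1,q3,q9} splits into {q1,q3} and {q9}.
No further refinement is possible. Final partition (10 blocks): {q10} | {q5} | {q1,q3} | {q2} | {q7} | {q11} | {q6} | {q8} | {q12} | {q9}.
q1 and q3 lie in the same block of the stable partition, so they are equivalent — no string distinguishes them.

Yes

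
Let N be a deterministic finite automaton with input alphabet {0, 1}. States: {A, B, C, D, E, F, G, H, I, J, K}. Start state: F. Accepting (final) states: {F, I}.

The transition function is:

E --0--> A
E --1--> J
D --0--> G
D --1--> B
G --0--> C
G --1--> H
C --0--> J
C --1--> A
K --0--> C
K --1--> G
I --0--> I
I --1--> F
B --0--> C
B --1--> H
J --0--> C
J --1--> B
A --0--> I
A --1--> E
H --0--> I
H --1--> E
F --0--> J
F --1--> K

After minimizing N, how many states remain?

States {D} cannot be reached from the start state, so discard them.
Start with accepting vs non-accepting: {F,I} | {A,B,C,E,G,H,J,K}.
Refine {F,I} on symbol 0: members go to different blocks, giving {F} and {I}.
Refine {A,B,C,E,G,H,J,K} on symbol 0: members go to different blocks, giving {B,C,E,G,J,K} and {A,H}.
Split {B,C,E,G,J,K} by δ(·,0) → {B,C,G,J,K} and {E}.
Refine {B,C,G,J,K} on symbol 1: members go to different blocks, giving {B,C,G} and {J,K}.
On input 0, block {B,C,G} splits into {B,G} and {C}.
Stable partition: {F} | {B,G} | {I} | {A,H} | {E} | {J,K} | {C} — 7 equivalence classes.

7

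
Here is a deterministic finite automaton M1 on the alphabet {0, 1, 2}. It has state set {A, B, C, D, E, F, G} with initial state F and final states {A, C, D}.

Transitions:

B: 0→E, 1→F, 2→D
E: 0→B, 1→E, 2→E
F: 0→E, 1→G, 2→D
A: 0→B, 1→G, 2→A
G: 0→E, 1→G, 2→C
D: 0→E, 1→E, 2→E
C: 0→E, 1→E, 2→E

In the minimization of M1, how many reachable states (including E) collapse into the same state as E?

First remove the unreachable states {A}; 6 states remain.
Start with accepting vs non-accepting: {C,D} | {B,E,F,G}.
On input 2, block {B,E,F,G} splits into {B,F,G} and {E}.
Stable partition: {C,D} | {B,F,G} | {E} — 3 equivalence classes.
The equivalence class containing E is {E}, of size 1.

1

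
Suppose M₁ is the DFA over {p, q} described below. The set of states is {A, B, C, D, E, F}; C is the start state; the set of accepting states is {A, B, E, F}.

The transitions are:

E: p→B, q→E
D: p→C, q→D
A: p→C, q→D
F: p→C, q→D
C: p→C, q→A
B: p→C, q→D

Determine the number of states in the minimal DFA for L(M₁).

States {B,E,F} cannot be reached from the start state, so discard them.
P0 = {A} | {C,D}.
Refine {C,D} on symbol q: members go to different blocks, giving {C} and {D}.
Stable partition: {A} | {C} | {D} — 3 equivalence classes.

3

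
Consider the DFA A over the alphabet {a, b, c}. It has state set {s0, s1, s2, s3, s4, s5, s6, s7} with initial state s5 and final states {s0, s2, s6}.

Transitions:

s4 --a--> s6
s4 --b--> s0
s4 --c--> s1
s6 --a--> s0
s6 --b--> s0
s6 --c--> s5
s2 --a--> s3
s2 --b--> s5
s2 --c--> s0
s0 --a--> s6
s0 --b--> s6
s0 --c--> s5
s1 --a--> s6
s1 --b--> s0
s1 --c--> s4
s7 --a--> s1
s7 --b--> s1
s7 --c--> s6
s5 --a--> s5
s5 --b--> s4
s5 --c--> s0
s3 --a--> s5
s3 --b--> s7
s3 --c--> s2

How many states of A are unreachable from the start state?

Starting at s5 and following transitions, the reachable set is {s0, s1, s4, s5, s6}. That leaves s2, s3, s7 unreachable — 3 in total.

3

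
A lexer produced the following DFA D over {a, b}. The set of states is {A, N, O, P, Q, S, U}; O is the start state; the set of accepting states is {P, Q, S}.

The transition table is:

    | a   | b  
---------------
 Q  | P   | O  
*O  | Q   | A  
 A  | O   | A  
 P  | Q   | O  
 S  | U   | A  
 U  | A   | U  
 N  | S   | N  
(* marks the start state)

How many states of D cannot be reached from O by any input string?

No path from O leads to N, S, U; the other 4 states are all reachable.

3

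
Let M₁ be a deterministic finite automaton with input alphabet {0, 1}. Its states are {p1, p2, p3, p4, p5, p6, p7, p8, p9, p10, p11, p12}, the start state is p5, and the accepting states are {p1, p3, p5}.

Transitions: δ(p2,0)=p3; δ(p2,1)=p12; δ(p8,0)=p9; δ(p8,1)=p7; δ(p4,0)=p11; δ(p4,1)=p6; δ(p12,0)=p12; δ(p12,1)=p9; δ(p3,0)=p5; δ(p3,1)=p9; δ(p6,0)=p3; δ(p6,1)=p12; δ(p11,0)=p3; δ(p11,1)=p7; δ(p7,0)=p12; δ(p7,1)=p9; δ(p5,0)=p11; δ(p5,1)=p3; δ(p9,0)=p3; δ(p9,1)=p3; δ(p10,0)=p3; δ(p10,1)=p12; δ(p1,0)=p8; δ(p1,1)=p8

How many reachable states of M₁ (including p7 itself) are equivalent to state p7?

States {p1,p2,p4,p6,p8,p10} cannot be reached from the start state, so discard them.
Initial partition by acceptance: {p3,p5} | {p7,p9,p11,p12}.
On input 0, block {p3,p5} splits into {p3} and {p5}.
Refine {p7,p9,p11,p12} on symbol 0: members go to different blocks, giving {p7,p12} and {p9,p11}.
Split {p9,p11} by δ(·,1) → {p9} and {p11}.
No further refinement is possible. Final partition (5 blocks): {p3} | {p7,p12} | {p5} | {p9} | {p11}.
The equivalence class containing p7 is {p7,p12}, of size 2.

2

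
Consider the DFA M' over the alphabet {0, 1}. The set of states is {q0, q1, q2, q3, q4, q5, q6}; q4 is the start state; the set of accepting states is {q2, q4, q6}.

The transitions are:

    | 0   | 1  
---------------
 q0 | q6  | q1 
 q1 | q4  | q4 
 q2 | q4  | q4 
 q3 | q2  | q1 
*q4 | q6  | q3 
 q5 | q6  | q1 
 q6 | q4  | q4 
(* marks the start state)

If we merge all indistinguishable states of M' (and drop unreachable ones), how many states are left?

States {q0,q5} cannot be reached from the start state, so discard them.
Initial partition by acceptance: {q2,q4,q6} | {q1,q3}.
Split {q2,q4,q6} by δ(·,1) → {q2,q6} and {q4}.
Refine {q1,q3} on symbol 0: members go to different blocks, giving {q1} and {q3}.
No further refinement is possible. Final partition (4 blocks): {q2,q6} | {q1} | {q4} | {q3}.

4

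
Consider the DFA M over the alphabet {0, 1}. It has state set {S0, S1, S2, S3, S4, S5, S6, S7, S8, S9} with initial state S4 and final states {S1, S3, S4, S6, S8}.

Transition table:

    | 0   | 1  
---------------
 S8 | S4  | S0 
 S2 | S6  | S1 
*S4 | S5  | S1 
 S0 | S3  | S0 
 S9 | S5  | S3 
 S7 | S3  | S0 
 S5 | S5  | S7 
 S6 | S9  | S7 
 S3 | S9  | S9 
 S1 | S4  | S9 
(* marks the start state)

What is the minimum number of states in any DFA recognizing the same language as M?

6

States {S2,S6,S8} cannot be reached from the start state, so discard them.
Initial partition by acceptance: {S1,S3,S4} | {S0,S5,S7,S9}.
On input 0, block {S1,S3,S4} splits into {S3,S4} and {S1}.
On input 1, block {S3,S4} splits into {S3} and {S4}.
On input 0, block {S0,S5,S7,S9} splits into {S0,S7} and {S5,S9}.
On input 1, block {S5,S9} splits into {S5} and {S9}.
Stable partition: {S3} | {S0,S7} | {S1} | {S4} | {S5} | {S9} — 6 equivalence classes.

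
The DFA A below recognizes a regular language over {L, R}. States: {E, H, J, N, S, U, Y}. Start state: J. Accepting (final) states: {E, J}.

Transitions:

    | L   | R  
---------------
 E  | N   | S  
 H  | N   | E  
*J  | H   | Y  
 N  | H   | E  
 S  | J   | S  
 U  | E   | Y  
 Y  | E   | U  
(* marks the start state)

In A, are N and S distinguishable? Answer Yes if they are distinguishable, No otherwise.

All states are reachable from the start state.
Start with accepting vs non-accepting: {E,J} | {H,N,S,U,Y}.
Refine {H,N,S,U,Y} on symbol L: members go to different blocks, giving {S,U,Y} and {H,N}.
No further refinement is possible. Final partition (3 blocks): {E,J} | {S,U,Y} | {H,N}.
N and S end up in different blocks, so they are distinguishable. For instance, the string 'L' is accepted from only S.

Yes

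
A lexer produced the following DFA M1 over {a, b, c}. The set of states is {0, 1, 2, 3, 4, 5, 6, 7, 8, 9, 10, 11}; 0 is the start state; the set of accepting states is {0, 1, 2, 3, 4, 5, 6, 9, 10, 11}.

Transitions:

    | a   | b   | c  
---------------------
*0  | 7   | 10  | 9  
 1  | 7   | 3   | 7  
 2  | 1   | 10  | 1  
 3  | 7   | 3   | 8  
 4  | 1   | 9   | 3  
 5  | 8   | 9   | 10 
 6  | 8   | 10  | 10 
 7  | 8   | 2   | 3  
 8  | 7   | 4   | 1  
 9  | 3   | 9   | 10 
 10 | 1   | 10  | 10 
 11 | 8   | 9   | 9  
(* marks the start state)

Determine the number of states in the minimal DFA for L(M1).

First remove the unreachable states {5,6,11}; 9 states remain.
Initial partition by acceptance: {0,1,2,3,4,9,10} | {7,8}.
Refine {0,1,2,3,4,9,10} on symbol a: members go to different blocks, giving {2,4,9,10} and {0,1,3}.
On input c, block {2,4,9,10} splits into {2,4} and {9,10}.
On input b, block {0,1,3} splits into {1,3} and {0}.
Stable partition: {2,4} | {7,8} | {1,3} | {9,10} | {0} — 5 equivalence classes.

5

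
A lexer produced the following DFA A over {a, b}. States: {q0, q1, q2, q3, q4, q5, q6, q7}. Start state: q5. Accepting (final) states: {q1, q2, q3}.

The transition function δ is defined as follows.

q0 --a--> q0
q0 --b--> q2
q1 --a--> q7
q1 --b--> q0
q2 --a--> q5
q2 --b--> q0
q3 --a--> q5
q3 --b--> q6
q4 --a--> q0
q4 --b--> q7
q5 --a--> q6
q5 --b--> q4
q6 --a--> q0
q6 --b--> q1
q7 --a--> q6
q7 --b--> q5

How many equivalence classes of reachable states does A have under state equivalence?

States {q3} cannot be reached from the start state, so discard them.
Initial partition by acceptance: {q1,q2} | {q0,q4,q5,q6,q7}.
Refine {q0,q4,q5,q6,q7} on symbol b: members go to different blocks, giving {q4,q5,q7} and {q0,q6}.
No further refinement is possible. Final partition (3 blocks): {q1,q2} | {q4,q5,q7} | {q0,q6}.

3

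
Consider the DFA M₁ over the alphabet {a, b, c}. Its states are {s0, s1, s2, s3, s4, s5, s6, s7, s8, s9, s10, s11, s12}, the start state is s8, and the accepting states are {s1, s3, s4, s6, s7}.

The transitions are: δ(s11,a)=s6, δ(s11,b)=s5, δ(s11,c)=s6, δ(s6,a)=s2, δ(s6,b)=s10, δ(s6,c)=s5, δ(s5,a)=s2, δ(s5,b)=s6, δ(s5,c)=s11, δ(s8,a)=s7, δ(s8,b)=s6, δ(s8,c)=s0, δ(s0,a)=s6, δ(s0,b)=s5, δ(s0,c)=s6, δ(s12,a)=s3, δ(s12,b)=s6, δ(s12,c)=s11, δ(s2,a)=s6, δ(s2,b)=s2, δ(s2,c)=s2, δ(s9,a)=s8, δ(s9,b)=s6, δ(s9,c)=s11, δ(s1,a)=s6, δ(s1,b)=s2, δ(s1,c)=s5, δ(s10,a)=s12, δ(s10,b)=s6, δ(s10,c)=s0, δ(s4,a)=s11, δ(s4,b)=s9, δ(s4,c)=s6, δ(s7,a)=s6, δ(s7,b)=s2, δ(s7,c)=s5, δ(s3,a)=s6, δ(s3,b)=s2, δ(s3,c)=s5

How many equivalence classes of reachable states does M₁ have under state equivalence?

Reachable states from the start: {s0,s2,s3,s5,s6,s7,s8,s10,s11,s12}. Unreachable: {s1,s4,s9} — drop them.
Initial partition by acceptance: {s3,s6,s7} | {s0,s2,s5,s8,s10,s11,s12}.
On input a, block {s3,s6,s7} splits into {s3,s7} and {s6}.
Split {s0,s2,s5,s8,s10,s11,s12} by δ(·,a) → {s0,s2,s11} and {s5,s10} and {s8,s12}.
Refine {s0,s2,s11} on symbol b: members go to different blocks, giving {s0,s11} and {s2}.
Refine {s5,s10} on symbol a: members go to different blocks, giving {s5} and {s10}.
Stable partition: {s3,s7} | {s0,s11} | {s6} | {s5} | {s8,s12} | {s2} | {s10} — 7 equivalence classes.

7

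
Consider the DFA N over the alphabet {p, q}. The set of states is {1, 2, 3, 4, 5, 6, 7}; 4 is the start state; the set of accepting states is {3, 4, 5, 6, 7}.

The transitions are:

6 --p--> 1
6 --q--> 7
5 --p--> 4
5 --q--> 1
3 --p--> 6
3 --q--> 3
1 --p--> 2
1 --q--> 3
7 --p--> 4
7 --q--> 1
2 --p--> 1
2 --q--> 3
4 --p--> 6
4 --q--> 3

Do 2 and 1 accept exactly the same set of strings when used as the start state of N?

Yes

First remove the unreachable states {5}; 6 states remain.
Initial partition by acceptance: {3,4,6,7} | {1,2}.
Split {3,4,6,7} by δ(·,p) → {3,4,7} and {6}.
Split {3,4,7} by δ(·,p) → {3,4} and {7}.
Stable partition: {3,4} | {1,2} | {6} | {7} — 4 equivalence classes.
2 and 1 lie in the same block of the stable partition, so they are equivalent — no string distinguishes them.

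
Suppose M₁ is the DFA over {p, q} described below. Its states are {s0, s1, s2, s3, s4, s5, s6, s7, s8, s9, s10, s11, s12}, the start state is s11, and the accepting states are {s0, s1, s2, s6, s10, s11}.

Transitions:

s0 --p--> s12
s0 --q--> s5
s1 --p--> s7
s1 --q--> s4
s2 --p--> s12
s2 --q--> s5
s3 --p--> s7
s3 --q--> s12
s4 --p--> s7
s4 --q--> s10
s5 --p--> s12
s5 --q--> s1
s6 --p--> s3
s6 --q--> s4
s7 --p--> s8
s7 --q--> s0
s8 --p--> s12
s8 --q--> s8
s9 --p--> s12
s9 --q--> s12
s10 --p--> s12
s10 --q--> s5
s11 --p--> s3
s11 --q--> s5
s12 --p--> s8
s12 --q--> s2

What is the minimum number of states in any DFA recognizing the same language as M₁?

6

States {s6,s9} cannot be reached from the start state, so discard them.
Initial partition by acceptance: {s0,s1,s2,s10,s11} | {s3,s4,s5,s7,s8,s12}.
Refine {s3,s4,s5,s7,s8,s12} on symbol q: members go to different blocks, giving {s4,s5,s7,s12} and {s3,s8}.
Split {s0,s1,s2,s10,s11} by δ(·,p) → {s0,s1,s2,s10} and {s11}.
Refine {s4,s5,s7,s12} on symbol p: members go to different blocks, giving {s4,s5} and {s7,s12}.
On input q, block {s3,s8} splits into {s3} and {s8}.
The partition is now stable with 6 blocks: {s0,s1,s2,s10} | {s4,s5} | {s3} | {s11} | {s7,s12} | {s8}.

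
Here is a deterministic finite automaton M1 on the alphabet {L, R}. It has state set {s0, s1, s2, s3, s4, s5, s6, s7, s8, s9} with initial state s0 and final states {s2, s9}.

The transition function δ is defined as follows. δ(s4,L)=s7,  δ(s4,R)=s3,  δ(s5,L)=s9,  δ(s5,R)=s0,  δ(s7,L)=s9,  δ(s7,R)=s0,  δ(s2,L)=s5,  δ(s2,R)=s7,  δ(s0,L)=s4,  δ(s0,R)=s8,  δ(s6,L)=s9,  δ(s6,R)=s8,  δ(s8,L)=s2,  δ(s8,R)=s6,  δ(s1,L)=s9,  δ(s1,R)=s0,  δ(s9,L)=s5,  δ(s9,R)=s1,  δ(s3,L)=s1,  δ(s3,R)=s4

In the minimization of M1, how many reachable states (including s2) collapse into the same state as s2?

2

Every state is reachable, so we keep all 10.
Initial partition by acceptance: {s2,s9} | {s0,s1,s3,s4,s5,s6,s7,s8}.
On input L, block {s0,s1,s3,s4,s5,s6,s7,s8} splits into {s1,s5,s6,s7,s8} and {s0,s3,s4}.
On input R, block {s1,s5,s6,s7,s8} splits into {s1,s5,s7} and {s6,s8}.
Split {s0,s3,s4} by δ(·,L) → {s3,s4} and {s0}.
The partition is now stable with 5 blocks: {s2,s9} | {s1,s5,s7} | {s3,s4} | {s6,s8} | {s0}.
State s2 belongs to the block {s2,s9}, which has 2 states.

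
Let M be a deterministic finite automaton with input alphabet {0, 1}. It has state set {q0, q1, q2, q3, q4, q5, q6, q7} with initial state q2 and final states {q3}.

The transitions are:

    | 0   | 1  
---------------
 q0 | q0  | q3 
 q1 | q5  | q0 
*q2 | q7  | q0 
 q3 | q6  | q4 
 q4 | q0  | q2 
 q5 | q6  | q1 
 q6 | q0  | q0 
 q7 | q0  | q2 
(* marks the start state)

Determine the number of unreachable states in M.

No path from q2 leads to q1, q5; the other 6 states are all reachable.

2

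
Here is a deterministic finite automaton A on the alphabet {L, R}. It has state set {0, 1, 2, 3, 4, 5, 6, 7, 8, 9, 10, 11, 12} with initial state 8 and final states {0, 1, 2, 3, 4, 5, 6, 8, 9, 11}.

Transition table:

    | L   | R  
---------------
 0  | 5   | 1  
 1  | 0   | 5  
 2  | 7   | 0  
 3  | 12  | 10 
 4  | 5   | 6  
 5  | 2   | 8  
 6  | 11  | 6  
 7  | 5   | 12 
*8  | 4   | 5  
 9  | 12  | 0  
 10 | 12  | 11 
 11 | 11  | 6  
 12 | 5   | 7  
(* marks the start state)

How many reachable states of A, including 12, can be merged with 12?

Reachable states from the start: {0,1,2,4,5,6,7,8,11,12}. Unreachable: {3,9,10} — drop them.
Start with accepting vs non-accepting: {0,1,2,4,5,6,8,11} | {7,12}.
Refine {0,1,2,4,5,6,8,11} on symbol L: members go to different blocks, giving {0,1,4,5,6,8,11} and {2}.
Refine {0,1,4,5,6,8,11} on symbol L: members go to different blocks, giving {0,1,4,6,8,11} and {5}.
Split {0,1,4,6,8,11} by δ(·,L) → {1,6,8,11} and {0,4}.
Refine {1,6,8,11} on symbol L: members go to different blocks, giving {1,8} and {6,11}.
Refine {0,4} on symbol R: members go to different blocks, giving {0} and {4}.
Split {1,8} by δ(·,L) → {1} and {8}.
The partition is now stable with 8 blocks: {1} | {7,12} | {2} | {5} | {0} | {6,11} | {4} | {8}.
State 12 belongs to the block {7,12}, which has 2 states.

2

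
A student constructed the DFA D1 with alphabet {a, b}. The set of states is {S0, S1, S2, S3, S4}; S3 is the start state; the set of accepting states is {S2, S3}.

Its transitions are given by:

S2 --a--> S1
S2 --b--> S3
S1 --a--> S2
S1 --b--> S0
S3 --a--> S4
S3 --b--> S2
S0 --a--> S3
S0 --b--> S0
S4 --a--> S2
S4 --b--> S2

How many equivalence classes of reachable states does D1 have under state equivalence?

All states are reachable from the start state.
P0 = {S2,S3} | {S0,S1,S4}.
Split {S0,S1,S4} by δ(·,b) → {S0,S1} and {S4}.
Refine {S2,S3} on symbol a: members go to different blocks, giving {S2} and {S3}.
Refine {S0,S1} on symbol a: members go to different blocks, giving {S0} and {S1}.
The partition is now stable with 5 blocks: {S2} | {S0} | {S4} | {S3} | {S1}.

5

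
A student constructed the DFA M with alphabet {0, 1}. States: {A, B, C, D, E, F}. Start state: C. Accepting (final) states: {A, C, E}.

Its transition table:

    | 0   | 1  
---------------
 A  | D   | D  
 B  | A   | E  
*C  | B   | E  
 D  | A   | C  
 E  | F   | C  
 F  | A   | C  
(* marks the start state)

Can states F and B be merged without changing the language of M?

Yes

Every state is reachable, so we keep all 6.
Initial partition by acceptance: {A,C,E} | {B,D,F}.
Split {A,C,E} by δ(·,1) → {C,E} and {A}.
No further refinement is possible. Final partition (3 blocks): {C,E} | {B,D,F} | {A}.
F and B lie in the same block of the stable partition, so they are equivalent — no string distinguishes them.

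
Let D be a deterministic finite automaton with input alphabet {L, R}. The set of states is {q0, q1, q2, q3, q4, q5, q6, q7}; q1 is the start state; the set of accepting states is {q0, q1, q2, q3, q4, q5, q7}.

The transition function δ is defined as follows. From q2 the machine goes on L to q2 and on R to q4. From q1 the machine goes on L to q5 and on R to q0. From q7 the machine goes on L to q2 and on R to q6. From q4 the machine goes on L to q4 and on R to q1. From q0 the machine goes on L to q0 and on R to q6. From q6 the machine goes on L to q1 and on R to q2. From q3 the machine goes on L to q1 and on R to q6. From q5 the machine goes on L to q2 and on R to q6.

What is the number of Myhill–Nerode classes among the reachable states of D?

6

Reachable states from the start: {q0,q1,q2,q4,q5,q6}. Unreachable: {q3,q7} — drop them.
Start with accepting vs non-accepting: {q0,q1,q2,q4,q5} | {q6}.
Split {q0,q1,q2,q4,q5} by δ(·,R) → {q1,q2,q4} and {q0,q5}.
On input L, block {q1,q2,q4} splits into {q2,q4} and {q1}.
On input R, block {q2,q4} splits into {q2} and {q4}.
Refine {q0,q5} on symbol L: members go to different blocks, giving {q0} and {q5}.
Stable partition: {q2} | {q6} | {q0} | {q1} | {q4} | {q5} — 6 equivalence classes.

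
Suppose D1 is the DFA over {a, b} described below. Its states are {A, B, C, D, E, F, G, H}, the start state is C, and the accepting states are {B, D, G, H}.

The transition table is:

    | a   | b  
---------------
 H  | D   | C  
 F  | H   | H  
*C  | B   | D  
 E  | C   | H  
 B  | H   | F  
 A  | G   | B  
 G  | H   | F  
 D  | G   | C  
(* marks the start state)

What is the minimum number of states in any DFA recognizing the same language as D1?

2

First remove the unreachable states {A,E}; 6 states remain.
Start with accepting vs non-accepting: {B,D,G,H} | {C,F}.
The partition is now stable with 2 blocks: {B,D,G,H} | {C,F}.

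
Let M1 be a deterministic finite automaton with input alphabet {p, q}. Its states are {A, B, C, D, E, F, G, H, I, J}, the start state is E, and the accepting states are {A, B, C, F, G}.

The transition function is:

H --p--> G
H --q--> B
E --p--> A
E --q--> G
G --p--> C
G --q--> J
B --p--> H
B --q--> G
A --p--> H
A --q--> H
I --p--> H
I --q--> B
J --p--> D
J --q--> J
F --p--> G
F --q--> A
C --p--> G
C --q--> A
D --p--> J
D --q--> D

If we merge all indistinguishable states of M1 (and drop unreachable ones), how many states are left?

7

Reachable states from the start: {A,B,C,D,E,G,H,J}. Unreachable: {F,I} — drop them.
P0 = {A,B,C,G} | {D,E,H,J}.
On input p, block {A,B,C,G} splits into {A,B} and {C,G}.
On input q, block {A,B} splits into {A} and {B}.
Split {D,E,H,J} by δ(·,p) → {D,J} and {E} and {H}.
On input q, block {C,G} splits into {C} and {G}.
Stable partition: {A} | {D,J} | {C} | {B} | {E} | {H} | {G} — 7 equivalence classes.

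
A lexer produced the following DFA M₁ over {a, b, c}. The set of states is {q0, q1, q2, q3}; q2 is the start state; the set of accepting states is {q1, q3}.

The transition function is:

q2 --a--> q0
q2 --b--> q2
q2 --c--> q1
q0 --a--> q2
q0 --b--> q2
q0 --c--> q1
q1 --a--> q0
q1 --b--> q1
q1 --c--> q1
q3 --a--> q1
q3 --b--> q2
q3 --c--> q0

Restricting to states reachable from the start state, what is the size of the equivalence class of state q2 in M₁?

2

First remove the unreachable states {q3}; 3 states remain.
Start with accepting vs non-accepting: {q1} | {q0,q2}.
Stable partition: {q1} | {q0,q2} — 2 equivalence classes.
The equivalence class containing q2 is {q0,q2}, of size 2.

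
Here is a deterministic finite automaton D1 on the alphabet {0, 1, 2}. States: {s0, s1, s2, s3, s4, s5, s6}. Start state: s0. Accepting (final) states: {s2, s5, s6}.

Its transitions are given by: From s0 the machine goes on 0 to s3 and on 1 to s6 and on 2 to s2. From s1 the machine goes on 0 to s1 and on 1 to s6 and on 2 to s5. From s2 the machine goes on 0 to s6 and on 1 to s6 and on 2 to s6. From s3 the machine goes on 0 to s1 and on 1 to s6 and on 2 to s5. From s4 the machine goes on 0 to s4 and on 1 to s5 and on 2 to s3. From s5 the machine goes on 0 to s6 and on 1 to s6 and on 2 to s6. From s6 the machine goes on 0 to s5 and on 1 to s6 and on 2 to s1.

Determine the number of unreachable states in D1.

1

No path from s0 leads to s4; the other 6 states are all reachable.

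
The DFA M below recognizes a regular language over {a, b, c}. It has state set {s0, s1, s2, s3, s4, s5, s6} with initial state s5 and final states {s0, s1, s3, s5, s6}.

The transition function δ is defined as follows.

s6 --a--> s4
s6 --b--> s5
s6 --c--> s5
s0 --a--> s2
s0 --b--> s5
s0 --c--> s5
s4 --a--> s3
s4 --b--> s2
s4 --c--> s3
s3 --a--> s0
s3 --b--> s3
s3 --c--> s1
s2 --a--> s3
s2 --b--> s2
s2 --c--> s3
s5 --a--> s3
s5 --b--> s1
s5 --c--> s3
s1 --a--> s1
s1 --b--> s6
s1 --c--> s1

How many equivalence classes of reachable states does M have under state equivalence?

All states are reachable from the start state.
P0 = {s0,s1,s3,s5,s6} | {s2,s4}.
Split {s0,s1,s3,s5,s6} by δ(·,a) → {s1,s3,s5} and {s0,s6}.
Split {s1,s3,s5} by δ(·,a) → {s1,s5} and {s3}.
On input a, block {s1,s5} splits into {s1} and {s5}.
The partition is now stable with 5 blocks: {s1} | {s2,s4} | {s0,s6} | {s3} | {s5}.

5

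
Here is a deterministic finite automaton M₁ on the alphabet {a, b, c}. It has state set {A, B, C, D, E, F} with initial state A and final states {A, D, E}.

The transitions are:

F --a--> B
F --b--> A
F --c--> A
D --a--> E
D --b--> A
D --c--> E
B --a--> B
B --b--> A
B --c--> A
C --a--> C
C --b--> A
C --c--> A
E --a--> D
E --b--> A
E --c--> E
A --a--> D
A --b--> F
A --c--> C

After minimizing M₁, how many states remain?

3

Start with accepting vs non-accepting: {A,D,E} | {B,C,F}.
Refine {A,D,E} on symbol b: members go to different blocks, giving {D,E} and {A}.
No further refinement is possible. Final partition (3 blocks): {D,E} | {B,C,F} | {A}.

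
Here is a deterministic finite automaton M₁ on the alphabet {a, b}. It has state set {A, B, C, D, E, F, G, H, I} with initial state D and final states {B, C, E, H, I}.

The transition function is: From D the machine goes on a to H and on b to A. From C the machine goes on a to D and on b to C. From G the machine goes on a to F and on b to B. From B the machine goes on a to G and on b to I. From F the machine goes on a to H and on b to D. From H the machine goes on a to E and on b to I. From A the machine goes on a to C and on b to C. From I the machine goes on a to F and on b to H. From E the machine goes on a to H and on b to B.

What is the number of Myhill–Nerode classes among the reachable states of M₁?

All states are reachable from the start state.
P0 = {B,C,E,H,I} | {A,D,F,G}.
Split {B,C,E,H,I} by δ(·,a) → {B,C,I} and {E,H}.
On input b, block {B,C,I} splits into {B,C} and {I}.
Split {B,C} by δ(·,b) → {B} and {C}.
Split {A,D,F,G} by δ(·,a) → {D,F} and {A} and {G}.
Refine {D,F} on symbol b: members go to different blocks, giving {D} and {F}.
On input b, block {E,H} splits into {E} and {H}.
The partition is now stable with 9 blocks: {B} | {D} | {E} | {I} | {C} | {A} | {G} | {F} | {H}.

9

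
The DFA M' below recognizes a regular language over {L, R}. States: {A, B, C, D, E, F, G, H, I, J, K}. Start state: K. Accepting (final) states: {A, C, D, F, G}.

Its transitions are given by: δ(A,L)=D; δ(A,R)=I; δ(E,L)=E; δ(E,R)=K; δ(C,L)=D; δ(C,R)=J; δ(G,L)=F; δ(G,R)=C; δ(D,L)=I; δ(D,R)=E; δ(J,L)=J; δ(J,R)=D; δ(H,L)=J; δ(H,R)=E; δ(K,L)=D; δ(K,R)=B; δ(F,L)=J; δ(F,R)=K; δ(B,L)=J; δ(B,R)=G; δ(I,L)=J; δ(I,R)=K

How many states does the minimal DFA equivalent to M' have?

9

States {A,H} cannot be reached from the start state, so discard them.
P0 = {C,D,F,G} | {B,E,I,J,K}.
Refine {C,D,F,G} on symbol L: members go to different blocks, giving {C,G} and {D,F}.
Refine {C,G} on symbol R: members go to different blocks, giving {C} and {G}.
On input L, block {B,E,I,J,K} splits into {B,E,I,J} and {K}.
On input R, block {B,E,I,J} splits into {E,I} and {B} and {J}.
Refine {E,I} on symbol L: members go to different blocks, giving {E} and {I}.
Split {D,F} by δ(·,L) → {D} and {F}.
Stable partition: {C} | {E} | {D} | {G} | {K} | {B} | {J} | {I} | {F} — 9 equivalence classes.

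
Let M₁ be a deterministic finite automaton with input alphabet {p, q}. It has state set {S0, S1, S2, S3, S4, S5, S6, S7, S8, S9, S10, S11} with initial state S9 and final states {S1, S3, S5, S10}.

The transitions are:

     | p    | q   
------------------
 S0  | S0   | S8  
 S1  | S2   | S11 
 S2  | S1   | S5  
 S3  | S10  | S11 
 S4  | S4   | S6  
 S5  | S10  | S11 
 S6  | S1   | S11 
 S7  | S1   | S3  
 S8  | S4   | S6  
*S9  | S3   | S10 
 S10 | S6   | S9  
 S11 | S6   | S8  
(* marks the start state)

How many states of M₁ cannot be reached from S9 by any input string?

BFS from S9 reaches {S1, S2, S3, S4, S5, S6, S8, S9, S10, S11}; the 2 state(s) S0, S7 are never visited.

2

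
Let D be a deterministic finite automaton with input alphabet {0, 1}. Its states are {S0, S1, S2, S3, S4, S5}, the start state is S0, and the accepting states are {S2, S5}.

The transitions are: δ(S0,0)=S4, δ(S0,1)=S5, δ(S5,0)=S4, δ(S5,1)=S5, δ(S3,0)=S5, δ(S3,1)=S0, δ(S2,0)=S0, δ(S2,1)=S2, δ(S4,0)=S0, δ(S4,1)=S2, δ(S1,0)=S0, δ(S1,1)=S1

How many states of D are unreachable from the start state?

2

BFS from S0 reaches {S0, S2, S4, S5}; the 2 state(s) S1, S3 are never visited.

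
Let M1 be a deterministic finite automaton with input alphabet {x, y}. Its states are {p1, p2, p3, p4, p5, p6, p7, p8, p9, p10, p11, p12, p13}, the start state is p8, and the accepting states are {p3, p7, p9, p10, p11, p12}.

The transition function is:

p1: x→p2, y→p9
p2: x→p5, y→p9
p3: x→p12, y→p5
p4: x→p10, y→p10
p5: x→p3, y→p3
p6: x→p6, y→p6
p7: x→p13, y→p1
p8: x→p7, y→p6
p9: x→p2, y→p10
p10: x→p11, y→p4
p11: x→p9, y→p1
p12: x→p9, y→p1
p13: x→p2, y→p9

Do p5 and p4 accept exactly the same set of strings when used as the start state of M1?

Every state is reachable, so we keep all 13.
Start with accepting vs non-accepting: {p3,p7,p9,p10,p11,p12} | {p1,p2,p4,p5,p6,p8,p13}.
On input x, block {p3,p7,p9,p10,p11,p12} splits into {p3,p10,p11,p12} and {p7,p9}.
Refine {p3,p10,p11,p12} on symbol x: members go to different blocks, giving {p3,p10} and {p11,p12}.
Split {p1,p2,p4,p5,p6,p8,p13} by δ(·,x) → {p1,p2,p6,p13} and {p4,p5} and {p8}.
Refine {p1,p2,p6,p13} on symbol x: members go to different blocks, giving {p1,p6,p13} and {p2}.
Split {p1,p6,p13} by δ(·,x) → {p1,p13} and {p6}.
Split {p7,p9} by δ(·,x) → {p7} and {p9}.
The partition is now stable with 9 blocks: {p3,p10} | {p1,p13} | {p7} | {p11,p12} | {p4,p5} | {p8} | {p2} | {p6} | {p9}.
p5 and p4 lie in the same block of the stable partition, so they are equivalent — no string distinguishes them.

Yes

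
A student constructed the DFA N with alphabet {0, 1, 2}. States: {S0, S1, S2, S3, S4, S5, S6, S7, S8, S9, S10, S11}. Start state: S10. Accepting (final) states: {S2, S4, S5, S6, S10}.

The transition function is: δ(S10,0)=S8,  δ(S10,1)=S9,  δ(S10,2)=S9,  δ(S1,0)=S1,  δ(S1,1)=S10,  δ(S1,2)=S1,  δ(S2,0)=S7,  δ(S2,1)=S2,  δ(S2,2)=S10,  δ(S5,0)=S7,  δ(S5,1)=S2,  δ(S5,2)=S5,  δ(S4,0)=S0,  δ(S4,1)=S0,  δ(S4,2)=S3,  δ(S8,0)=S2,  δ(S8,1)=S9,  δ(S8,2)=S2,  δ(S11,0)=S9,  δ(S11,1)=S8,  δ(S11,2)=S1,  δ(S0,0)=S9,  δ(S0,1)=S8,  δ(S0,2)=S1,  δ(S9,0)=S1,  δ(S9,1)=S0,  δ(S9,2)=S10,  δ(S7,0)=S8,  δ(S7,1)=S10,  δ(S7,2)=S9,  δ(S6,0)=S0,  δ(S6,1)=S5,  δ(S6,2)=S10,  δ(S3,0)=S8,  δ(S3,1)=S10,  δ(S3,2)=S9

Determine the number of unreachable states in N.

5

Starting at S10 and following transitions, the reachable set is {S0, S1, S2, S7, S8, S9, S10}. That leaves S3, S4, S5, S6, S11 unreachable — 5 in total.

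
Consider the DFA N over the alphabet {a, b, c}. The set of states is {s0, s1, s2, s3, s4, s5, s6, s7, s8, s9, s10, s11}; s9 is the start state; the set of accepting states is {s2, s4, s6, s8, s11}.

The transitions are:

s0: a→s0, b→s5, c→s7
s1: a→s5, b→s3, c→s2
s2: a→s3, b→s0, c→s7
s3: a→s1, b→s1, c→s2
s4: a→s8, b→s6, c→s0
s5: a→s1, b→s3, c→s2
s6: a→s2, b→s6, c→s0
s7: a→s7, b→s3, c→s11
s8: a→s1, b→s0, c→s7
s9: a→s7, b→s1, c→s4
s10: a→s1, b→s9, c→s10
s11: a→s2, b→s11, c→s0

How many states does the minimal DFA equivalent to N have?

States {s10} cannot be reached from the start state, so discard them.
P0 = {s2,s4,s6,s8,s11} | {s0,s1,s3,s5,s7,s9}.
Refine {s2,s4,s6,s8,s11} on symbol a: members go to different blocks, giving {s4,s6,s11} and {s2,s8}.
Split {s0,s1,s3,s5,s7,s9} by δ(·,c) → {s1,s3,s5} and {s7,s9} and {s0}.
Stable partition: {s4,s6,s11} | {s1,s3,s5} | {s2,s8} | {s7,s9} | {s0} — 5 equivalence classes.

5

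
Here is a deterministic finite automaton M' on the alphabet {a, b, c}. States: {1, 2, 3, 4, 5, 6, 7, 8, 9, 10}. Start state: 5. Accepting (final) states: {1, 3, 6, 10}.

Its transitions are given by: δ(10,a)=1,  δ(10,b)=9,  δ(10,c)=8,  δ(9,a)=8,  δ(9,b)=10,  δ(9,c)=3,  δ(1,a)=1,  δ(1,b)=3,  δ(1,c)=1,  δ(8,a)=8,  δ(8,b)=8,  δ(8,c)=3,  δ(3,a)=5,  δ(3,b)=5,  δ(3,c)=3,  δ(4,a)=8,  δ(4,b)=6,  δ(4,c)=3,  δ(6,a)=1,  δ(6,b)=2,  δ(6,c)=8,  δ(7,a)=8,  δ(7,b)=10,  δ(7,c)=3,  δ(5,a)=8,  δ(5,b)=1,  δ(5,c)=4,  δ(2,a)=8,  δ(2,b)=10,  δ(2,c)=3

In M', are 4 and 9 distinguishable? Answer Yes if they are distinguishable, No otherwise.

States {7} cannot be reached from the start state, so discard them.
Initial partition by acceptance: {1,3,6,10} | {2,4,5,8,9}.
On input a, block {1,3,6,10} splits into {1,6,10} and {3}.
Refine {1,6,10} on symbol b: members go to different blocks, giving {6,10} and {1}.
Split {2,4,5,8,9} by δ(·,b) → {2,4,9} and {5} and {8}.
No further refinement is possible. Final partition (6 blocks): {6,10} | {2,4,9} | {3} | {1} | {5} | {8}.
4 and 9 lie in the same block of the stable partition, so they are equivalent — no string distinguishes them.

No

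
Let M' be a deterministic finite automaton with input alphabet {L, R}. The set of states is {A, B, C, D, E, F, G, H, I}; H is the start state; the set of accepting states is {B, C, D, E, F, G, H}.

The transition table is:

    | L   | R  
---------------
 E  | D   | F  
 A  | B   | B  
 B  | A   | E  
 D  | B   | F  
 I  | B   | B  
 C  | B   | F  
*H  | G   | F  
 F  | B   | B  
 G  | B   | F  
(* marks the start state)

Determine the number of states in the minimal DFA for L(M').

5

First remove the unreachable states {C,I}; 7 states remain.
Start with accepting vs non-accepting: {B,D,E,F,G,H} | {A}.
On input L, block {B,D,E,F,G,H} splits into {D,E,F,G,H} and {B}.
Refine {D,E,F,G,H} on symbol L: members go to different blocks, giving {D,F,G} and {E,H}.
On input R, block {D,F,G} splits into {D,G} and {F}.
The partition is now stable with 5 blocks: {D,G} | {A} | {B} | {E,H} | {F}.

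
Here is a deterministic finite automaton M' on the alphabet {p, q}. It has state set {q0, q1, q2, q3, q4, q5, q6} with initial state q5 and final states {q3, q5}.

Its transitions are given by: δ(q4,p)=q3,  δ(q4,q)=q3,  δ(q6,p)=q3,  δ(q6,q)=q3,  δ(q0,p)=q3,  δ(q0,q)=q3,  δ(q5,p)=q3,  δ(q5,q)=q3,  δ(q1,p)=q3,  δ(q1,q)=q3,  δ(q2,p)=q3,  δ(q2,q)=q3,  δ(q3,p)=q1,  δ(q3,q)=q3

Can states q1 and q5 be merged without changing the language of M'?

No

First remove the unreachable states {q0,q2,q4,q6}; 3 states remain.
P0 = {q3,q5} | {q1}.
Split {q3,q5} by δ(·,p) → {q3} and {q5}.
No further refinement is possible. Final partition (3 blocks): {q3} | {q1} | {q5}.
q1 and q5 end up in different blocks, so they are distinguishable. For instance, the string 'ε' is accepted from only q5.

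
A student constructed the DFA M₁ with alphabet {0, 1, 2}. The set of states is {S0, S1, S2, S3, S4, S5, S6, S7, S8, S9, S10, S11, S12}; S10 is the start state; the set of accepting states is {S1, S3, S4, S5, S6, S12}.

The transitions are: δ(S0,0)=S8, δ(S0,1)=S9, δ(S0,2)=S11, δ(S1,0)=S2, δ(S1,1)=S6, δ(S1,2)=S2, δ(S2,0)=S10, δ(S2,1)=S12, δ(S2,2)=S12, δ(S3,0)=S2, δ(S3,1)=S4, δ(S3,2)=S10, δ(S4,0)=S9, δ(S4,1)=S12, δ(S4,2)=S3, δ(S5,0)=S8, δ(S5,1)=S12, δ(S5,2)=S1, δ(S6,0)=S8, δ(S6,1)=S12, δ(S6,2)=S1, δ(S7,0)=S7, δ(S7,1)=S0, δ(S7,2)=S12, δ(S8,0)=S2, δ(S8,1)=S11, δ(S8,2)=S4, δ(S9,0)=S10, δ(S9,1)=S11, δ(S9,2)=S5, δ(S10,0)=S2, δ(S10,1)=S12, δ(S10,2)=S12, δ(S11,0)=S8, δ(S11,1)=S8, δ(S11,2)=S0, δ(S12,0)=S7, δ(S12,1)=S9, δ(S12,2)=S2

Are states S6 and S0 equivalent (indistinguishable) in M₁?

Initial partition by acceptance: {S1,S3,S4,S5,S6,S12} | {S0,S2,S7,S8,S9,S10,S11}.
Split {S1,S3,S4,S5,S6,S12} by δ(·,1) → {S1,S3,S4,S5,S6} and {S12}.
On input 1, block {S1,S3,S4,S5,S6} splits into {S4,S5,S6} and {S1,S3}.
On input 1, block {S0,S2,S7,S8,S9,S10,S11} splits into {S0,S7,S8,S9,S11} and {S2,S10}.
Split {S0,S7,S8,S9,S11} by δ(·,0) → {S0,S7,S11} and {S8,S9}.
On input 0, block {S0,S7,S11} splits into {S0,S11} and {S7}.
The partition is now stable with 7 blocks: {S4,S5,S6} | {S0,S11} | {S12} | {S1,S3} | {S2,S10} | {S8,S9} | {S7}.
S6 and S0 end up in different blocks, so they are distinguishable. For instance, the string 'ε' is accepted from only S6.

No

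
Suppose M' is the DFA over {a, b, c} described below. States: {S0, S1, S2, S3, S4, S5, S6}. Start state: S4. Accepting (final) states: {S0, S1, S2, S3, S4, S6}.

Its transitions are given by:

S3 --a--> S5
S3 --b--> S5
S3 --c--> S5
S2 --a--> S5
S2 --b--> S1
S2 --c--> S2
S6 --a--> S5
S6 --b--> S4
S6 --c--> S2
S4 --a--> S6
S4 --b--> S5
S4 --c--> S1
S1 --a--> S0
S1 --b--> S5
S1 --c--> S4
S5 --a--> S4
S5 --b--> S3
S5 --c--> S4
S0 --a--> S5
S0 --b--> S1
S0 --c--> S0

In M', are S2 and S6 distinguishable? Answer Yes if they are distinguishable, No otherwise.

Start with accepting vs non-accepting: {S0,S1,S2,S3,S4,S6} | {S5}.
Split {S0,S1,S2,S3,S4,S6} by δ(·,a) → {S0,S2,S3,S6} and {S1,S4}.
Refine {S0,S2,S3,S6} on symbol b: members go to different blocks, giving {S0,S2,S6} and {S3}.
The partition is now stable with 4 blocks: {S0,S2,S6} | {S5} | {S1,S4} | {S3}.
S2 and S6 lie in the same block of the stable partition, so they are equivalent — no string distinguishes them.

No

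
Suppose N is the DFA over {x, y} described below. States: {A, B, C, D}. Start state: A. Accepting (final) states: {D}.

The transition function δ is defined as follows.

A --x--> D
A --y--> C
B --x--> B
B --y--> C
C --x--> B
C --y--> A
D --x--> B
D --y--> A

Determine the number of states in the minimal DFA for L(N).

Initial partition by acceptance: {D} | {A,B,C}.
On input x, block {A,B,C} splits into {B,C} and {A}.
Split {B,C} by δ(·,y) → {B} and {C}.
Stable partition: {D} | {B} | {A} | {C} — 4 equivalence classes.

4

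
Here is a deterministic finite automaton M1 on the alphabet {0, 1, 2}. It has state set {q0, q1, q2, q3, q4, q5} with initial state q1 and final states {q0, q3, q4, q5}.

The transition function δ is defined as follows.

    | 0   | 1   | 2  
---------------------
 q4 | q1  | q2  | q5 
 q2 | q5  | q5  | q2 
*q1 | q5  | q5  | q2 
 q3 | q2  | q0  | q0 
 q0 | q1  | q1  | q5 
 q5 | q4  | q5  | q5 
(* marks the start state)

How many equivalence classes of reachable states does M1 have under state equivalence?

3

Reachable states from the start: {q1,q2,q4,q5}. Unreachable: {q0,q3} — drop them.
P0 = {q4,q5} | {q1,q2}.
Split {q4,q5} by δ(·,0) → {q4} and {q5}.
No further refinement is possible. Final partition (3 blocks): {q4} | {q1,q2} | {q5}.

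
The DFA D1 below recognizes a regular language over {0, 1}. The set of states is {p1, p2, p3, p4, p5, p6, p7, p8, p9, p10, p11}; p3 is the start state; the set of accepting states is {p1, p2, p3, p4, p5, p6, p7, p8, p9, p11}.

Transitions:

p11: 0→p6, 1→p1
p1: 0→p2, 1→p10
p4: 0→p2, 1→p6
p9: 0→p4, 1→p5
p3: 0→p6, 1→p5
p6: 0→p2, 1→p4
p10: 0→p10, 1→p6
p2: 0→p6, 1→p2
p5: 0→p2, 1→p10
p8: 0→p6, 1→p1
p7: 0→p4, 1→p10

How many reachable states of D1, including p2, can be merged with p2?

3

Reachable states from the start: {p2,p3,p4,p5,p6,p10}. Unreachable: {p1,p7,p8,p9,p11} — drop them.
Start with accepting vs non-accepting: {p2,p3,p4,p5,p6} | {p10}.
Refine {p2,p3,p4,p5,p6} on symbol 1: members go to different blocks, giving {p2,p3,p4,p6} and {p5}.
Refine {p2,p3,p4,p6} on symbol 1: members go to different blocks, giving {p2,p4,p6} and {p3}.
No further refinement is possible. Final partition (4 blocks): {p2,p4,p6} | {p10} | {p5} | {p3}.
State p2 belongs to the block {p2,p4,p6}, which has 3 states.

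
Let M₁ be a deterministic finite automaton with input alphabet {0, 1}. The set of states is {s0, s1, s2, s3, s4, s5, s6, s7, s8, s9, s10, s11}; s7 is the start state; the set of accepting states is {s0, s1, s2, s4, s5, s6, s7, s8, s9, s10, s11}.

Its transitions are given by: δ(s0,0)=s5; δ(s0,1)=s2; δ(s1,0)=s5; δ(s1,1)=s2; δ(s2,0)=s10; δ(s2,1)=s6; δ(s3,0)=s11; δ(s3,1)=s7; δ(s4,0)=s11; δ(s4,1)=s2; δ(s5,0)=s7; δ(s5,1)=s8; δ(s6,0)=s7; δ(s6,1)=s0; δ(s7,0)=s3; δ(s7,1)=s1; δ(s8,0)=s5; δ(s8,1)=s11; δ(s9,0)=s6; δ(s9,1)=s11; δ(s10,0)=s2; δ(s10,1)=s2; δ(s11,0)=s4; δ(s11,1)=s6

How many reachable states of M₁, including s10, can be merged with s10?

2

States {s9} cannot be reached from the start state, so discard them.
Start with accepting vs non-accepting: {s0,s1,s2,s4,s5,s6,s7,s8,s10,s11} | {s3}.
Split {s0,s1,s2,s4,s5,s6,s7,s8,s10,s11} by δ(·,0) → {s0,s1,s2,s4,s5,s6,s8,s10,s11} and {s7}.
On input 0, block {s0,s1,s2,s4,s5,s6,s8,s10,s11} splits into {s0,s1,s2,s4,s8,s10,s11} and {s5,s6}.
Refine {s0,s1,s2,s4,s8,s10,s11} on symbol 0: members go to different blocks, giving {s2,s4,s10,s11} and {s0,s1,s8}.
Split {s2,s4,s10,s11} by δ(·,1) → {s2,s11} and {s4,s10}.
The partition is now stable with 6 blocks: {s2,s11} | {s3} | {s7} | {s5,s6} | {s0,s1,s8} | {s4,s10}.
The equivalence class containing s10 is {s4,s10}, of size 2.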